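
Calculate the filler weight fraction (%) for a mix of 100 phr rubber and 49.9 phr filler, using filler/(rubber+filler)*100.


Filler % = filler / (rubber + filler) * 100
= 49.9 / (100 + 49.9) * 100
= 49.9 / 149.9 * 100
= 33.29%

33.29%


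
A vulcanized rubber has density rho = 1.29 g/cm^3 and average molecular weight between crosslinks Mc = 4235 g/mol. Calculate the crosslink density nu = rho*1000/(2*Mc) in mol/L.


nu = rho * 1000 / (2 * Mc)
nu = 1.29 * 1000 / (2 * 4235)
nu = 1290.0 / 8470
nu = 0.1523 mol/L

0.1523 mol/L


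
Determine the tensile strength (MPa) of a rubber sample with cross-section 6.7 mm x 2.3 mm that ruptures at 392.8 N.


Area = width * thickness = 6.7 * 2.3 = 15.41 mm^2
TS = force / area = 392.8 / 15.41 = 25.49 MPa

25.49 MPa


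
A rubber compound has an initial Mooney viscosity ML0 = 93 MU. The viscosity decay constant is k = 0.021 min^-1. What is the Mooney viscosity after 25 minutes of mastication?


ML = ML0 * exp(-k * t)
ML = 93 * exp(-0.021 * 25)
ML = 93 * 0.5916
ML = 55.01 MU

55.01 MU


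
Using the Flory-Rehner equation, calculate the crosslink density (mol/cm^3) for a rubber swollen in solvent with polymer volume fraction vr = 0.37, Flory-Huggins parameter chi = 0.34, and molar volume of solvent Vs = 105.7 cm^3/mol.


ln(1 - vr) = ln(1 - 0.37) = -0.4620
Numerator = -((-0.4620) + 0.37 + 0.34 * 0.37^2) = 0.0455
Denominator = 105.7 * (0.37^(1/3) - 0.37/2) = 56.3281
nu = 0.0455 / 56.3281 = 8.0758e-04 mol/cm^3

8.0758e-04 mol/cm^3


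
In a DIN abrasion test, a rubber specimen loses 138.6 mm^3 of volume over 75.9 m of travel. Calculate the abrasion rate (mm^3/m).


Rate = volume_loss / distance
= 138.6 / 75.9
= 1.826 mm^3/m

1.826 mm^3/m


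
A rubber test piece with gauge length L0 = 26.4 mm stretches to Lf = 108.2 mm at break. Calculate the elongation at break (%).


Elongation = (Lf - L0) / L0 * 100
= (108.2 - 26.4) / 26.4 * 100
= 81.8 / 26.4 * 100
= 309.8%

309.8%


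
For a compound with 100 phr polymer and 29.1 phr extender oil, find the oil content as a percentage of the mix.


Oil % = oil / (100 + oil) * 100
= 29.1 / (100 + 29.1) * 100
= 29.1 / 129.1 * 100
= 22.54%

22.54%


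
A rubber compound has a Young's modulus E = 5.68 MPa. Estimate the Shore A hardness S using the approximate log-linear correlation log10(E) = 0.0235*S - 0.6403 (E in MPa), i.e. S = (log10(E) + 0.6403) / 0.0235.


log10(E) = 0.0235*S - 0.6403  =>  S = (log10(E) + 0.6403) / 0.0235
log10(5.68) = 0.754348
S = (0.754348 + 0.6403) / 0.0235 = 1.394648 / 0.0235
S = 59.3

Shore A = 59.3


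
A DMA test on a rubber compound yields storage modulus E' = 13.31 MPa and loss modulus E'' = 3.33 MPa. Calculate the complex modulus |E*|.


|E*| = sqrt(E'^2 + E''^2)
= sqrt(13.31^2 + 3.33^2)
= sqrt(177.1561 + 11.0889)
= 13.72 MPa

13.72 MPa


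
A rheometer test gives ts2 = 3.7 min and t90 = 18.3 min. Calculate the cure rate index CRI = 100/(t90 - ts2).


CRI = 100 / (t90 - ts2)
= 100 / (18.3 - 3.7)
= 100 / 14.6
= 6.85 min^-1

6.85 min^-1


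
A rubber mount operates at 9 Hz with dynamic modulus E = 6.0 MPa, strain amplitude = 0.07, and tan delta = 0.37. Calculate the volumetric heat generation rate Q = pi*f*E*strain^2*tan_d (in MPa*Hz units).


Q = pi * f * E * strain^2 * tan_d
= pi * 9 * 6.0 * 0.07^2 * 0.37
= pi * 9 * 6.0 * 0.0049 * 0.37
= 0.3076

Q = 0.3076


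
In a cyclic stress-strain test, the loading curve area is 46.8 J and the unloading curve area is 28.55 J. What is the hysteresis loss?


Hysteresis loss = loading - unloading
= 46.8 - 28.55
= 18.25 J

18.25 J


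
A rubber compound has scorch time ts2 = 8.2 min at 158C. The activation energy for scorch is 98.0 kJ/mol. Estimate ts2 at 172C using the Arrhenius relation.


Convert temperatures: T1 = 158 + 273.15 = 431.15 K, T2 = 172 + 273.15 = 445.15 K
ts2_new = 8.2 * exp(98000 / 8.314 * (1/445.15 - 1/431.15))
1/T2 - 1/T1 = -7.2945e-05
ts2_new = 3.47 min

3.47 min


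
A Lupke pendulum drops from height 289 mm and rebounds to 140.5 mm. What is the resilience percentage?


Resilience = h_rebound / h_drop * 100
= 140.5 / 289 * 100
= 48.6%

48.6%


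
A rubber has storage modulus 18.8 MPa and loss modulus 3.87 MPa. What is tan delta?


tan delta = E'' / E'
= 3.87 / 18.8
= 0.2059

tan delta = 0.2059


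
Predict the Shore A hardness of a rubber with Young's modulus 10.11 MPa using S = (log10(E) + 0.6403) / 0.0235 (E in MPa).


log10(E) = 0.0235*S - 0.6403  =>  S = (log10(E) + 0.6403) / 0.0235
log10(10.11) = 1.004751
S = (1.004751 + 0.6403) / 0.0235 = 1.645051 / 0.0235
S = 70.0

Shore A = 70.0


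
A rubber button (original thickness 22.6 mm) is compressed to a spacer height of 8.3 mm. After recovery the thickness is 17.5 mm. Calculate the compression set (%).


CS = (t0 - recovered) / (t0 - ts) * 100
= (22.6 - 17.5) / (22.6 - 8.3) * 100
= 5.1 / 14.3 * 100
= 35.7%

35.7%


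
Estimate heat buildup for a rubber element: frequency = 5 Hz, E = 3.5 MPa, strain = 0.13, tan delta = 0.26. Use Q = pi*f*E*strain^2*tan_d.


Q = pi * f * E * strain^2 * tan_d
= pi * 5 * 3.5 * 0.13^2 * 0.26
= pi * 5 * 3.5 * 0.0169 * 0.26
= 0.2416

Q = 0.2416


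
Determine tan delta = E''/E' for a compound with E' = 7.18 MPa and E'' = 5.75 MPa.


tan delta = E'' / E'
= 5.75 / 7.18
= 0.8008

tan delta = 0.8008


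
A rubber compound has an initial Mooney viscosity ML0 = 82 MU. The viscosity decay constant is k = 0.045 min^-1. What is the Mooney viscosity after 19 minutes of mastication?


ML = ML0 * exp(-k * t)
ML = 82 * exp(-0.045 * 19)
ML = 82 * 0.4253
ML = 34.87 MU

34.87 MU


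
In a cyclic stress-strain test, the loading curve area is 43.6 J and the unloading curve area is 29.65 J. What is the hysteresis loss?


Hysteresis loss = loading - unloading
= 43.6 - 29.65
= 13.95 J

13.95 J


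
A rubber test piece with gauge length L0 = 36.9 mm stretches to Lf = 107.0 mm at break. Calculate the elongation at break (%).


Elongation = (Lf - L0) / L0 * 100
= (107.0 - 36.9) / 36.9 * 100
= 70.1 / 36.9 * 100
= 190.0%

190.0%


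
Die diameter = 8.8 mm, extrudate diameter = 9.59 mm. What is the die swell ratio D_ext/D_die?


Die swell ratio = D_extrudate / D_die
= 9.59 / 8.8
= 1.09

Die swell = 1.09


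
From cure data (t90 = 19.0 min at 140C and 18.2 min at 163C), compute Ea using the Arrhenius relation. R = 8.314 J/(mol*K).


T1 = 413.15 K, T2 = 436.15 K
1/T1 - 1/T2 = 1.2764e-04
ln(t1/t2) = ln(19.0/18.2) = 0.0430
Ea = 8.314 * 0.0430 / 1.2764e-04 = 2802.0109 J/mol
Ea = 2.8 kJ/mol

2.8 kJ/mol


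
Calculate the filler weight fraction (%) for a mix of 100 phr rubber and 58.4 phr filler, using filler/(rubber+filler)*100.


Filler % = filler / (rubber + filler) * 100
= 58.4 / (100 + 58.4) * 100
= 58.4 / 158.4 * 100
= 36.87%

36.87%


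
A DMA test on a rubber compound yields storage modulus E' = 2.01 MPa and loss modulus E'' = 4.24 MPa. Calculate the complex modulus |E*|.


|E*| = sqrt(E'^2 + E''^2)
= sqrt(2.01^2 + 4.24^2)
= sqrt(4.0401 + 17.9776)
= 4.692 MPa

4.692 MPa


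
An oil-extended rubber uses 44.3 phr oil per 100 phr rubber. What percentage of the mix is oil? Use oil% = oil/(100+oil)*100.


Oil % = oil / (100 + oil) * 100
= 44.3 / (100 + 44.3) * 100
= 44.3 / 144.3 * 100
= 30.7%

30.7%


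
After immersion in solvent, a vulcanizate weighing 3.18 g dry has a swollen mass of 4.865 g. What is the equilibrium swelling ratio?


Q = W_swollen / W_dry
Q = 4.865 / 3.18
Q = 1.53

Q = 1.53


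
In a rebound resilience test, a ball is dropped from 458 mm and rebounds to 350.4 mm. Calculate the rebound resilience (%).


Resilience = h_rebound / h_drop * 100
= 350.4 / 458 * 100
= 76.5%

76.5%


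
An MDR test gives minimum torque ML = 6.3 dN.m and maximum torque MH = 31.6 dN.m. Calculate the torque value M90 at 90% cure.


M90 = ML + 0.9 * (MH - ML)
M90 = 6.3 + 0.9 * (31.6 - 6.3)
M90 = 6.3 + 0.9 * 25.3
M90 = 29.07 dN.m

29.07 dN.m


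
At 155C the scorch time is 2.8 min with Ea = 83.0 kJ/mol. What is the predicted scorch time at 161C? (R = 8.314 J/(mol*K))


Convert temperatures: T1 = 155 + 273.15 = 428.15 K, T2 = 161 + 273.15 = 434.15 K
ts2_new = 2.8 * exp(83000 / 8.314 * (1/434.15 - 1/428.15))
1/T2 - 1/T1 = -3.2279e-05
ts2_new = 2.03 min

2.03 min


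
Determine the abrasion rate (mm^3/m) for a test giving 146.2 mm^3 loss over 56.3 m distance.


Rate = volume_loss / distance
= 146.2 / 56.3
= 2.597 mm^3/m

2.597 mm^3/m


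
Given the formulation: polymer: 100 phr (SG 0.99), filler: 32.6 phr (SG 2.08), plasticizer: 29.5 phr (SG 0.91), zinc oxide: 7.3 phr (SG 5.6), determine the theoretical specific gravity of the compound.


Sum of weights = 169.4
Volume contributions:
  polymer: 100/0.99 = 101.0101
  filler: 32.6/2.08 = 15.6731
  plasticizer: 29.5/0.91 = 32.4176
  zinc oxide: 7.3/5.6 = 1.3036
Sum of volumes = 150.4043
SG = 169.4 / 150.4043 = 1.126

SG = 1.126


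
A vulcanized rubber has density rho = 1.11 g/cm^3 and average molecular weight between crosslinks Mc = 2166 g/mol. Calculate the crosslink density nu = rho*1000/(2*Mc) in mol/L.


nu = rho * 1000 / (2 * Mc)
nu = 1.11 * 1000 / (2 * 2166)
nu = 1110.0 / 4332
nu = 0.2562 mol/L

0.2562 mol/L


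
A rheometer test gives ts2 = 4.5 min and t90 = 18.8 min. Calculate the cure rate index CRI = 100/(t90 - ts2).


CRI = 100 / (t90 - ts2)
= 100 / (18.8 - 4.5)
= 100 / 14.3
= 6.99 min^-1

6.99 min^-1


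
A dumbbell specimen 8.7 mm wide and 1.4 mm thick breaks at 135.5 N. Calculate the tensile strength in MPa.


Area = width * thickness = 8.7 * 1.4 = 12.18 mm^2
TS = force / area = 135.5 / 12.18 = 11.12 MPa

11.12 MPa


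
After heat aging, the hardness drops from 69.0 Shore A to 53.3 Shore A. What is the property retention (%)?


Retention = aged / original * 100
= 53.3 / 69.0 * 100
= 77.2%

77.2%


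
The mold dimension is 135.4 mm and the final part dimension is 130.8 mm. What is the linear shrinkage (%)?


Shrinkage = (mold - part) / mold * 100
= (135.4 - 130.8) / 135.4 * 100
= 4.6 / 135.4 * 100
= 3.4%

3.4%


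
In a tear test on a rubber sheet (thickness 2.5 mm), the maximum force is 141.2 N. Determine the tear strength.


Tear strength = force / thickness
= 141.2 / 2.5
= 56.48 N/mm

56.48 N/mm


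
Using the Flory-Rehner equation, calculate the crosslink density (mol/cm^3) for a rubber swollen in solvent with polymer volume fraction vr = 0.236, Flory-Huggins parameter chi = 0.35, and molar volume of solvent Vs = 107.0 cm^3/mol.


ln(1 - vr) = ln(1 - 0.236) = -0.2692
Numerator = -((-0.2692) + 0.236 + 0.35 * 0.236^2) = 0.0137
Denominator = 107.0 * (0.236^(1/3) - 0.236/2) = 53.4973
nu = 0.0137 / 53.4973 = 2.5597e-04 mol/cm^3

2.5597e-04 mol/cm^3


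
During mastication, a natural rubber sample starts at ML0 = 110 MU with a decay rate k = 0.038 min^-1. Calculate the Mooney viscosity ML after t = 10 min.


ML = ML0 * exp(-k * t)
ML = 110 * exp(-0.038 * 10)
ML = 110 * 0.6839
ML = 75.22 MU

75.22 MU


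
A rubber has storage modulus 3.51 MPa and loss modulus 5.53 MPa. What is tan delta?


tan delta = E'' / E'
= 5.53 / 3.51
= 1.5755

tan delta = 1.5755


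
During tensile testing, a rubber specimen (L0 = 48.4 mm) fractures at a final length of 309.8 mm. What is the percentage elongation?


Elongation = (Lf - L0) / L0 * 100
= (309.8 - 48.4) / 48.4 * 100
= 261.4 / 48.4 * 100
= 540.1%

540.1%


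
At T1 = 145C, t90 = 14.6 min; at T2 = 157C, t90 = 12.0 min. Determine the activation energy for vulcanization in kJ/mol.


T1 = 418.15 K, T2 = 430.15 K
1/T1 - 1/T2 = 6.6716e-05
ln(t1/t2) = ln(14.6/12.0) = 0.1961
Ea = 8.314 * 0.1961 / 6.6716e-05 = 24439.4454 J/mol
Ea = 24.44 kJ/mol

24.44 kJ/mol


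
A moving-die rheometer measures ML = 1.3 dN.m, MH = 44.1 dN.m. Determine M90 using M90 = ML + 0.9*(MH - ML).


M90 = ML + 0.9 * (MH - ML)
M90 = 1.3 + 0.9 * (44.1 - 1.3)
M90 = 1.3 + 0.9 * 42.8
M90 = 39.82 dN.m

39.82 dN.m


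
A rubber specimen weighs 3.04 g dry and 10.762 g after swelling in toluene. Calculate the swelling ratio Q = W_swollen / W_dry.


Q = W_swollen / W_dry
Q = 10.762 / 3.04
Q = 3.54

Q = 3.54


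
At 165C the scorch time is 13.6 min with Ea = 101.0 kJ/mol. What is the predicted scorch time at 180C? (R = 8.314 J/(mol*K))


Convert temperatures: T1 = 165 + 273.15 = 438.15 K, T2 = 180 + 273.15 = 453.15 K
ts2_new = 13.6 * exp(101000 / 8.314 * (1/453.15 - 1/438.15))
1/T2 - 1/T1 = -7.5549e-05
ts2_new = 5.43 min

5.43 min


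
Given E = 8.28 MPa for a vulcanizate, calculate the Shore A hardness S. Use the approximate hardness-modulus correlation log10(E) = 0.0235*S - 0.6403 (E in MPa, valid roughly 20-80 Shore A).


log10(E) = 0.0235*S - 0.6403  =>  S = (log10(E) + 0.6403) / 0.0235
log10(8.28) = 0.918030
S = (0.918030 + 0.6403) / 0.0235 = 1.558330 / 0.0235
S = 66.3

Shore A = 66.3


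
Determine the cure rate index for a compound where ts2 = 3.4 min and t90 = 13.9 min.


CRI = 100 / (t90 - ts2)
= 100 / (13.9 - 3.4)
= 100 / 10.5
= 9.52 min^-1

9.52 min^-1


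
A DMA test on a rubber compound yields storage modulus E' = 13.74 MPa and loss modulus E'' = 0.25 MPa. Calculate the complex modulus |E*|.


|E*| = sqrt(E'^2 + E''^2)
= sqrt(13.74^2 + 0.25^2)
= sqrt(188.7876 + 0.0625)
= 13.742 MPa

13.742 MPa


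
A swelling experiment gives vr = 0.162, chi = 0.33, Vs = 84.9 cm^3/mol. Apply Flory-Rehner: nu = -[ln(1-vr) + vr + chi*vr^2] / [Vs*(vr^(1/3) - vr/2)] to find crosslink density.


ln(1 - vr) = ln(1 - 0.162) = -0.1767
Numerator = -((-0.1767) + 0.162 + 0.33 * 0.162^2) = 0.0061
Denominator = 84.9 * (0.162^(1/3) - 0.162/2) = 39.4052
nu = 0.0061 / 39.4052 = 1.5421e-04 mol/cm^3

1.5421e-04 mol/cm^3


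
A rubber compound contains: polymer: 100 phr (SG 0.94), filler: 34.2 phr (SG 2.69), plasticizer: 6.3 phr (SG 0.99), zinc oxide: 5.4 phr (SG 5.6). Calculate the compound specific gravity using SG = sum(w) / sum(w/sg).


Sum of weights = 145.9
Volume contributions:
  polymer: 100/0.94 = 106.3830
  filler: 34.2/2.69 = 12.7138
  plasticizer: 6.3/0.99 = 6.3636
  zinc oxide: 5.4/5.6 = 0.9643
Sum of volumes = 126.4247
SG = 145.9 / 126.4247 = 1.154

SG = 1.154


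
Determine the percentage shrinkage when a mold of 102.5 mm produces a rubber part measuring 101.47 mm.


Shrinkage = (mold - part) / mold * 100
= (102.5 - 101.47) / 102.5 * 100
= 1.03 / 102.5 * 100
= 1.0%

1.0%


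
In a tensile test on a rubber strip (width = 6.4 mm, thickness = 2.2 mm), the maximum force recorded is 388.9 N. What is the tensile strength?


Area = width * thickness = 6.4 * 2.2 = 14.08 mm^2
TS = force / area = 388.9 / 14.08 = 27.62 MPa

27.62 MPa


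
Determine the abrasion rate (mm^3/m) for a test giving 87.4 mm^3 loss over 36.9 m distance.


Rate = volume_loss / distance
= 87.4 / 36.9
= 2.369 mm^3/m

2.369 mm^3/m


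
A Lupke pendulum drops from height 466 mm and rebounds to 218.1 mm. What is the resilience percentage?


Resilience = h_rebound / h_drop * 100
= 218.1 / 466 * 100
= 46.8%

46.8%


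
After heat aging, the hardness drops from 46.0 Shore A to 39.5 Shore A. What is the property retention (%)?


Retention = aged / original * 100
= 39.5 / 46.0 * 100
= 85.9%

85.9%


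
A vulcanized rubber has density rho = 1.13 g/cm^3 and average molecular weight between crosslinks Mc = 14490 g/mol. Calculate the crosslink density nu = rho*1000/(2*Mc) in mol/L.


nu = rho * 1000 / (2 * Mc)
nu = 1.13 * 1000 / (2 * 14490)
nu = 1130.0 / 28980
nu = 0.0390 mol/L

0.0390 mol/L


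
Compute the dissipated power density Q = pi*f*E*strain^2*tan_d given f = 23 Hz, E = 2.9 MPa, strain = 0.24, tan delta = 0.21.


Q = pi * f * E * strain^2 * tan_d
= pi * 23 * 2.9 * 0.24^2 * 0.21
= pi * 23 * 2.9 * 0.0576 * 0.21
= 2.5346

Q = 2.5346


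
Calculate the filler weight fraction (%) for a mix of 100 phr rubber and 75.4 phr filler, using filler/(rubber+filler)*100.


Filler % = filler / (rubber + filler) * 100
= 75.4 / (100 + 75.4) * 100
= 75.4 / 175.4 * 100
= 42.99%

42.99%


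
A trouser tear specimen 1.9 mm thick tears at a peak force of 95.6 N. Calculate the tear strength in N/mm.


Tear strength = force / thickness
= 95.6 / 1.9
= 50.32 N/mm

50.32 N/mm


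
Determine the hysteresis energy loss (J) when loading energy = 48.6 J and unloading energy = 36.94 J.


Hysteresis loss = loading - unloading
= 48.6 - 36.94
= 11.66 J

11.66 J


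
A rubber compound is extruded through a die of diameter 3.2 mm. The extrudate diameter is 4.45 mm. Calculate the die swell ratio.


Die swell ratio = D_extrudate / D_die
= 4.45 / 3.2
= 1.391

Die swell = 1.391


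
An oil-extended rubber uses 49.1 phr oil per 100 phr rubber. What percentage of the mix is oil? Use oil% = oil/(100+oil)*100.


Oil % = oil / (100 + oil) * 100
= 49.1 / (100 + 49.1) * 100
= 49.1 / 149.1 * 100
= 32.93%

32.93%


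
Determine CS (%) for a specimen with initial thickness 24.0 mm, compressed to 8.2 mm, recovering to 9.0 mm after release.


CS = (t0 - recovered) / (t0 - ts) * 100
= (24.0 - 9.0) / (24.0 - 8.2) * 100
= 15.0 / 15.8 * 100
= 94.9%

94.9%


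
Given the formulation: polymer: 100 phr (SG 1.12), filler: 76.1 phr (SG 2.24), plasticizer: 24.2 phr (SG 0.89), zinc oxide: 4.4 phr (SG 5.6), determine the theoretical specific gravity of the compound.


Sum of weights = 204.7
Volume contributions:
  polymer: 100/1.12 = 89.2857
  filler: 76.1/2.24 = 33.9732
  plasticizer: 24.2/0.89 = 27.1910
  zinc oxide: 4.4/5.6 = 0.7857
Sum of volumes = 151.2357
SG = 204.7 / 151.2357 = 1.354

SG = 1.354


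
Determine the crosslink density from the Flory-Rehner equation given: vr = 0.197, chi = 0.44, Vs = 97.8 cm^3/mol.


ln(1 - vr) = ln(1 - 0.197) = -0.2194
Numerator = -((-0.2194) + 0.197 + 0.44 * 0.197^2) = 0.0053
Denominator = 97.8 * (0.197^(1/3) - 0.197/2) = 47.2731
nu = 0.0053 / 47.2731 = 1.1264e-04 mol/cm^3

1.1264e-04 mol/cm^3


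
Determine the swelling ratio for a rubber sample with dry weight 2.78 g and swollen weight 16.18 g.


Q = W_swollen / W_dry
Q = 16.18 / 2.78
Q = 5.82

Q = 5.82


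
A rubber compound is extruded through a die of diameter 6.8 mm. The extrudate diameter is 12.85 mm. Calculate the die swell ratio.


Die swell ratio = D_extrudate / D_die
= 12.85 / 6.8
= 1.89

Die swell = 1.89


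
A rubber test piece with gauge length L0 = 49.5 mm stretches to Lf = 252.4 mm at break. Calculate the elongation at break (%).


Elongation = (Lf - L0) / L0 * 100
= (252.4 - 49.5) / 49.5 * 100
= 202.9 / 49.5 * 100
= 409.9%

409.9%


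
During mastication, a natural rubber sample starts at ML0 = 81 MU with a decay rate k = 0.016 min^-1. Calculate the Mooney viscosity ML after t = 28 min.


ML = ML0 * exp(-k * t)
ML = 81 * exp(-0.016 * 28)
ML = 81 * 0.6389
ML = 51.75 MU

51.75 MU


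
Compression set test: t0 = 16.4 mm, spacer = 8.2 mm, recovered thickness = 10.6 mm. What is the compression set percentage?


CS = (t0 - recovered) / (t0 - ts) * 100
= (16.4 - 10.6) / (16.4 - 8.2) * 100
= 5.8 / 8.2 * 100
= 70.7%

70.7%


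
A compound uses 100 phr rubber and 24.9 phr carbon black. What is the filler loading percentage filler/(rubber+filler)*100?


Filler % = filler / (rubber + filler) * 100
= 24.9 / (100 + 24.9) * 100
= 24.9 / 124.9 * 100
= 19.94%

19.94%


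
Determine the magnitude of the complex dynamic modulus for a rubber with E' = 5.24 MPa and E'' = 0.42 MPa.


|E*| = sqrt(E'^2 + E''^2)
= sqrt(5.24^2 + 0.42^2)
= sqrt(27.4576 + 0.1764)
= 5.257 MPa

5.257 MPa


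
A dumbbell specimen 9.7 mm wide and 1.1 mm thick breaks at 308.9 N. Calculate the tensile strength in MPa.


Area = width * thickness = 9.7 * 1.1 = 10.67 mm^2
TS = force / area = 308.9 / 10.67 = 28.95 MPa

28.95 MPa


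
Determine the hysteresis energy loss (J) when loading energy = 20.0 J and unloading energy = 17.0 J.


Hysteresis loss = loading - unloading
= 20.0 - 17.0
= 3.0 J

3.0 J


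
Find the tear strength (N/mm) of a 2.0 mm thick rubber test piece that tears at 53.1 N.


Tear strength = force / thickness
= 53.1 / 2.0
= 26.55 N/mm

26.55 N/mm


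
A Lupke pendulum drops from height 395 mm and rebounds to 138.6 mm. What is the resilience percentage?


Resilience = h_rebound / h_drop * 100
= 138.6 / 395 * 100
= 35.1%

35.1%


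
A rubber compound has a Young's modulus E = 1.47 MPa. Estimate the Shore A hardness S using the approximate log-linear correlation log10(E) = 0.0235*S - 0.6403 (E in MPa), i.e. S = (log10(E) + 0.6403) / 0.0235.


log10(E) = 0.0235*S - 0.6403  =>  S = (log10(E) + 0.6403) / 0.0235
log10(1.47) = 0.167317
S = (0.167317 + 0.6403) / 0.0235 = 0.807617 / 0.0235
S = 34.4

Shore A = 34.4


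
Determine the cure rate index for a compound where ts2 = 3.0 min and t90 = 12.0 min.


CRI = 100 / (t90 - ts2)
= 100 / (12.0 - 3.0)
= 100 / 9.0
= 11.11 min^-1

11.11 min^-1


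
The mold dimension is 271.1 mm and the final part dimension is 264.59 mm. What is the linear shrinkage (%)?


Shrinkage = (mold - part) / mold * 100
= (271.1 - 264.59) / 271.1 * 100
= 6.51 / 271.1 * 100
= 2.4%

2.4%


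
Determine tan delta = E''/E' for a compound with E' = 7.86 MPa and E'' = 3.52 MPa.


tan delta = E'' / E'
= 3.52 / 7.86
= 0.4478

tan delta = 0.4478


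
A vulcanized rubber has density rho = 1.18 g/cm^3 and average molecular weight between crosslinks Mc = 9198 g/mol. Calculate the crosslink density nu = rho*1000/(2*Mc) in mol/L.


nu = rho * 1000 / (2 * Mc)
nu = 1.18 * 1000 / (2 * 9198)
nu = 1180.0 / 18396
nu = 0.0641 mol/L

0.0641 mol/L


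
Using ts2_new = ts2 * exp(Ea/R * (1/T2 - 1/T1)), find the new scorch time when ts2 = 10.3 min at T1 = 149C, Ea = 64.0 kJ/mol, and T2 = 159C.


Convert temperatures: T1 = 149 + 273.15 = 422.15 K, T2 = 159 + 273.15 = 432.15 K
ts2_new = 10.3 * exp(64000 / 8.314 * (1/432.15 - 1/422.15))
1/T2 - 1/T1 = -5.4815e-05
ts2_new = 6.75 min

6.75 min


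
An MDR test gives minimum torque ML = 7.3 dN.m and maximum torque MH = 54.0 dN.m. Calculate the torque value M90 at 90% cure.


M90 = ML + 0.9 * (MH - ML)
M90 = 7.3 + 0.9 * (54.0 - 7.3)
M90 = 7.3 + 0.9 * 46.7
M90 = 49.33 dN.m

49.33 dN.m


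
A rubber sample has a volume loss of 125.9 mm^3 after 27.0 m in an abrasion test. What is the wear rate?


Rate = volume_loss / distance
= 125.9 / 27.0
= 4.663 mm^3/m

4.663 mm^3/m


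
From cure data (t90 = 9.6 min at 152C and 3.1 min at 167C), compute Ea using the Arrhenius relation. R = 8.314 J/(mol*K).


T1 = 425.15 K, T2 = 440.15 K
1/T1 - 1/T2 = 8.0158e-05
ln(t1/t2) = ln(9.6/3.1) = 1.1304
Ea = 8.314 * 1.1304 / 8.0158e-05 = 117240.8101 J/mol
Ea = 117.24 kJ/mol

117.24 kJ/mol


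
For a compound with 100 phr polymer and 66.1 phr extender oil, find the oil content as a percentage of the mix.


Oil % = oil / (100 + oil) * 100
= 66.1 / (100 + 66.1) * 100
= 66.1 / 166.1 * 100
= 39.8%

39.8%


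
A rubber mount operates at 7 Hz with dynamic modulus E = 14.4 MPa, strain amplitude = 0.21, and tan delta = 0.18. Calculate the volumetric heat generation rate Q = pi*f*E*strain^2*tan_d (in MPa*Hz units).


Q = pi * f * E * strain^2 * tan_d
= pi * 7 * 14.4 * 0.21^2 * 0.18
= pi * 7 * 14.4 * 0.0441 * 0.18
= 2.5137

Q = 2.5137


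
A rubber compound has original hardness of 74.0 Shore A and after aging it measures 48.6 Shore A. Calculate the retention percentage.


Retention = aged / original * 100
= 48.6 / 74.0 * 100
= 65.7%

65.7%


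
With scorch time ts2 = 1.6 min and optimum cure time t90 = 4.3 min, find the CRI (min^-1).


CRI = 100 / (t90 - ts2)
= 100 / (4.3 - 1.6)
= 100 / 2.7
= 37.04 min^-1

37.04 min^-1


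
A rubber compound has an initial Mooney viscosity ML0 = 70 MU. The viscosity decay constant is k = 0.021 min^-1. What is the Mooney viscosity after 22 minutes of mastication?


ML = ML0 * exp(-k * t)
ML = 70 * exp(-0.021 * 22)
ML = 70 * 0.6300
ML = 44.1 MU

44.1 MU


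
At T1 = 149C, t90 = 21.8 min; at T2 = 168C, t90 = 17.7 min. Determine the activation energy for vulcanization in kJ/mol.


T1 = 422.15 K, T2 = 441.15 K
1/T1 - 1/T2 = 1.0202e-04
ln(t1/t2) = ln(21.8/17.7) = 0.2083
Ea = 8.314 * 0.2083 / 1.0202e-04 = 16978.2634 J/mol
Ea = 16.98 kJ/mol

16.98 kJ/mol


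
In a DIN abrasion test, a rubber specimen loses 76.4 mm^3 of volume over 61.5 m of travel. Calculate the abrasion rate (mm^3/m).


Rate = volume_loss / distance
= 76.4 / 61.5
= 1.242 mm^3/m

1.242 mm^3/m


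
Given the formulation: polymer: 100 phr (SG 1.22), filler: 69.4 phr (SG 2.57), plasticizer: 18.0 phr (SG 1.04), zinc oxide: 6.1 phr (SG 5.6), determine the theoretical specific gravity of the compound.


Sum of weights = 193.5
Volume contributions:
  polymer: 100/1.22 = 81.9672
  filler: 69.4/2.57 = 27.0039
  plasticizer: 18.0/1.04 = 17.3077
  zinc oxide: 6.1/5.6 = 1.0893
Sum of volumes = 127.3681
SG = 193.5 / 127.3681 = 1.519

SG = 1.519


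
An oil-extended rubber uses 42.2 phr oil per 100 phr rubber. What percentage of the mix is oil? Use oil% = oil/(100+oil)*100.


Oil % = oil / (100 + oil) * 100
= 42.2 / (100 + 42.2) * 100
= 42.2 / 142.2 * 100
= 29.68%

29.68%


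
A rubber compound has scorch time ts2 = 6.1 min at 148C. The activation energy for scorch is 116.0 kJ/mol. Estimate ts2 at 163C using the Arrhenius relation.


Convert temperatures: T1 = 148 + 273.15 = 421.15 K, T2 = 163 + 273.15 = 436.15 K
ts2_new = 6.1 * exp(116000 / 8.314 * (1/436.15 - 1/421.15))
1/T2 - 1/T1 = -8.1662e-05
ts2_new = 1.95 min

1.95 min


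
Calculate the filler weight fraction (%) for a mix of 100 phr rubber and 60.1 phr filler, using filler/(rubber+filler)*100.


Filler % = filler / (rubber + filler) * 100
= 60.1 / (100 + 60.1) * 100
= 60.1 / 160.1 * 100
= 37.54%

37.54%


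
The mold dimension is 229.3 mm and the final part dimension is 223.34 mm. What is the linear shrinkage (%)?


Shrinkage = (mold - part) / mold * 100
= (229.3 - 223.34) / 229.3 * 100
= 5.96 / 229.3 * 100
= 2.6%

2.6%


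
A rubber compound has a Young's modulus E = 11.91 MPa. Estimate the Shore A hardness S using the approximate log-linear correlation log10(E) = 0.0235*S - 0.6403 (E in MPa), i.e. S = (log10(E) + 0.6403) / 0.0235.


log10(E) = 0.0235*S - 0.6403  =>  S = (log10(E) + 0.6403) / 0.0235
log10(11.91) = 1.075912
S = (1.075912 + 0.6403) / 0.0235 = 1.716212 / 0.0235
S = 73.0

Shore A = 73.0


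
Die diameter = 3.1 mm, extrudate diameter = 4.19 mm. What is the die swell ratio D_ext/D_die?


Die swell ratio = D_extrudate / D_die
= 4.19 / 3.1
= 1.352

Die swell = 1.352


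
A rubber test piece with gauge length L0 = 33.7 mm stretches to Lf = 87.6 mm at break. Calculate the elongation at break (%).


Elongation = (Lf - L0) / L0 * 100
= (87.6 - 33.7) / 33.7 * 100
= 53.9 / 33.7 * 100
= 159.9%

159.9%


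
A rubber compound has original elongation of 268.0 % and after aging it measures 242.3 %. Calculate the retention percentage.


Retention = aged / original * 100
= 242.3 / 268.0 * 100
= 90.4%

90.4%


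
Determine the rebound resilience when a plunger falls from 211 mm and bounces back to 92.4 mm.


Resilience = h_rebound / h_drop * 100
= 92.4 / 211 * 100
= 43.8%

43.8%


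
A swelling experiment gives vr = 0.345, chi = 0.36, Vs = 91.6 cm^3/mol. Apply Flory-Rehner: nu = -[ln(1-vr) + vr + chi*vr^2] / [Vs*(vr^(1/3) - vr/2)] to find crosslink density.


ln(1 - vr) = ln(1 - 0.345) = -0.4231
Numerator = -((-0.4231) + 0.345 + 0.36 * 0.345^2) = 0.0353
Denominator = 91.6 * (0.345^(1/3) - 0.345/2) = 48.4434
nu = 0.0353 / 48.4434 = 7.2809e-04 mol/cm^3

7.2809e-04 mol/cm^3


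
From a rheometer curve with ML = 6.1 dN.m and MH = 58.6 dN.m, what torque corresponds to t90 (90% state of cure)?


M90 = ML + 0.9 * (MH - ML)
M90 = 6.1 + 0.9 * (58.6 - 6.1)
M90 = 6.1 + 0.9 * 52.5
M90 = 53.35 dN.m

53.35 dN.m


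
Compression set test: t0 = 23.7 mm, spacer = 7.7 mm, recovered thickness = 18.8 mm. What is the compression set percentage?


CS = (t0 - recovered) / (t0 - ts) * 100
= (23.7 - 18.8) / (23.7 - 7.7) * 100
= 4.9 / 16.0 * 100
= 30.6%

30.6%


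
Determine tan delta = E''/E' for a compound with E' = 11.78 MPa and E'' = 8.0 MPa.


tan delta = E'' / E'
= 8.0 / 11.78
= 0.6791

tan delta = 0.6791


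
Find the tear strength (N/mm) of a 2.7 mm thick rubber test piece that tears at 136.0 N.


Tear strength = force / thickness
= 136.0 / 2.7
= 50.37 N/mm

50.37 N/mm


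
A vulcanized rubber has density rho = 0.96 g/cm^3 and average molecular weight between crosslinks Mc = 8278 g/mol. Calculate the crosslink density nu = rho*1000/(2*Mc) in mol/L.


nu = rho * 1000 / (2 * Mc)
nu = 0.96 * 1000 / (2 * 8278)
nu = 960.0 / 16556
nu = 0.0580 mol/L

0.0580 mol/L


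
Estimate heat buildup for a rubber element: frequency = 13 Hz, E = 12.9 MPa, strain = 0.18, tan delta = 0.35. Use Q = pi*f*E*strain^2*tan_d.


Q = pi * f * E * strain^2 * tan_d
= pi * 13 * 12.9 * 0.18^2 * 0.35
= pi * 13 * 12.9 * 0.0324 * 0.35
= 5.9744

Q = 5.9744


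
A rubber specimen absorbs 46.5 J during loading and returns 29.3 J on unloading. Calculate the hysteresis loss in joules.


Hysteresis loss = loading - unloading
= 46.5 - 29.3
= 17.2 J

17.2 J


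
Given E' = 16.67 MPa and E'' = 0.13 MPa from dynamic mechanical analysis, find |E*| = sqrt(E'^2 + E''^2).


|E*| = sqrt(E'^2 + E''^2)
= sqrt(16.67^2 + 0.13^2)
= sqrt(277.8889 + 0.0169)
= 16.671 MPa

16.671 MPa


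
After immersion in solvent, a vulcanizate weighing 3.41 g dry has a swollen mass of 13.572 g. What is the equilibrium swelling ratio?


Q = W_swollen / W_dry
Q = 13.572 / 3.41
Q = 3.98

Q = 3.98


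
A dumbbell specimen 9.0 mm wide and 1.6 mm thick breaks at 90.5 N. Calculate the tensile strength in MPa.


Area = width * thickness = 9.0 * 1.6 = 14.4 mm^2
TS = force / area = 90.5 / 14.4 = 6.28 MPa

6.28 MPa


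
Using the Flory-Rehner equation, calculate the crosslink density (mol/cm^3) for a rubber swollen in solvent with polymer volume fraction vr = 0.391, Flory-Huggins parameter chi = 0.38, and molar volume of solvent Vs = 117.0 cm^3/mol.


ln(1 - vr) = ln(1 - 0.391) = -0.4959
Numerator = -((-0.4959) + 0.391 + 0.38 * 0.391^2) = 0.0468
Denominator = 117.0 * (0.391^(1/3) - 0.391/2) = 62.6814
nu = 0.0468 / 62.6814 = 7.4731e-04 mol/cm^3

7.4731e-04 mol/cm^3


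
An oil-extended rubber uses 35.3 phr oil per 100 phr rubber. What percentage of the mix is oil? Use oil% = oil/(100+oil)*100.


Oil % = oil / (100 + oil) * 100
= 35.3 / (100 + 35.3) * 100
= 35.3 / 135.3 * 100
= 26.09%

26.09%


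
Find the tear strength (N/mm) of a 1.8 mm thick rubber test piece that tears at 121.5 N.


Tear strength = force / thickness
= 121.5 / 1.8
= 67.5 N/mm

67.5 N/mm


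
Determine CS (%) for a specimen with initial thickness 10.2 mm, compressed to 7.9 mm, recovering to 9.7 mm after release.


CS = (t0 - recovered) / (t0 - ts) * 100
= (10.2 - 9.7) / (10.2 - 7.9) * 100
= 0.5 / 2.3 * 100
= 21.7%

21.7%


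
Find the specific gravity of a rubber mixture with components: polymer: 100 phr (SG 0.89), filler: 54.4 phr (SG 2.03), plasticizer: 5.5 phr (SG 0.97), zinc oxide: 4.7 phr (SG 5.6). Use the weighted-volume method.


Sum of weights = 164.6
Volume contributions:
  polymer: 100/0.89 = 112.3596
  filler: 54.4/2.03 = 26.7980
  plasticizer: 5.5/0.97 = 5.6701
  zinc oxide: 4.7/5.6 = 0.8393
Sum of volumes = 145.6670
SG = 164.6 / 145.6670 = 1.13

SG = 1.13


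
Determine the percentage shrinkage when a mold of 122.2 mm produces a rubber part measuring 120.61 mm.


Shrinkage = (mold - part) / mold * 100
= (122.2 - 120.61) / 122.2 * 100
= 1.59 / 122.2 * 100
= 1.3%

1.3%


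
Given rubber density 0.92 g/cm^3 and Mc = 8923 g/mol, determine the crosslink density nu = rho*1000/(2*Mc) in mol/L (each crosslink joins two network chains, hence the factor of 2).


nu = rho * 1000 / (2 * Mc)
nu = 0.92 * 1000 / (2 * 8923)
nu = 920.0 / 17846
nu = 0.0516 mol/L

0.0516 mol/L


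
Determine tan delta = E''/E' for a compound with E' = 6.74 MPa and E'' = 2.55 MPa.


tan delta = E'' / E'
= 2.55 / 6.74
= 0.3783

tan delta = 0.3783


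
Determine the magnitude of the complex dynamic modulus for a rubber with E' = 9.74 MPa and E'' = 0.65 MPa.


|E*| = sqrt(E'^2 + E''^2)
= sqrt(9.74^2 + 0.65^2)
= sqrt(94.8676 + 0.4225)
= 9.762 MPa

9.762 MPa


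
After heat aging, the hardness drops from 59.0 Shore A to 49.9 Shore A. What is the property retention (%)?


Retention = aged / original * 100
= 49.9 / 59.0 * 100
= 84.6%

84.6%


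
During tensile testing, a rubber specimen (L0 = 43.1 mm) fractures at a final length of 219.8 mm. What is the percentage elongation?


Elongation = (Lf - L0) / L0 * 100
= (219.8 - 43.1) / 43.1 * 100
= 176.7 / 43.1 * 100
= 410.0%

410.0%


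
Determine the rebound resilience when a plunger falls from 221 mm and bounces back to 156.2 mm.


Resilience = h_rebound / h_drop * 100
= 156.2 / 221 * 100
= 70.7%

70.7%


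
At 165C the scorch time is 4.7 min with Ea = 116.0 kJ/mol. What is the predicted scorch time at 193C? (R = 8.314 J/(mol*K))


Convert temperatures: T1 = 165 + 273.15 = 438.15 K, T2 = 193 + 273.15 = 466.15 K
ts2_new = 4.7 * exp(116000 / 8.314 * (1/466.15 - 1/438.15))
1/T2 - 1/T1 = -1.3709e-04
ts2_new = 0.69 min

0.69 min


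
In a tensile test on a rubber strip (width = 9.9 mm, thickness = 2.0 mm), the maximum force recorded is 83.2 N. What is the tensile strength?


Area = width * thickness = 9.9 * 2.0 = 19.8 mm^2
TS = force / area = 83.2 / 19.8 = 4.2 MPa

4.2 MPa


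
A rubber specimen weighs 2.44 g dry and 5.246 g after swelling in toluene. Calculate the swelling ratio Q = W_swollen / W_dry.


Q = W_swollen / W_dry
Q = 5.246 / 2.44
Q = 2.15

Q = 2.15


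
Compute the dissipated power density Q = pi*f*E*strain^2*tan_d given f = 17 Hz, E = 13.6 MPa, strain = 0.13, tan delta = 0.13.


Q = pi * f * E * strain^2 * tan_d
= pi * 17 * 13.6 * 0.13^2 * 0.13
= pi * 17 * 13.6 * 0.0169 * 0.13
= 1.5958

Q = 1.5958


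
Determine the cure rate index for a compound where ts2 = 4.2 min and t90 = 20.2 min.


CRI = 100 / (t90 - ts2)
= 100 / (20.2 - 4.2)
= 100 / 16.0
= 6.25 min^-1

6.25 min^-1


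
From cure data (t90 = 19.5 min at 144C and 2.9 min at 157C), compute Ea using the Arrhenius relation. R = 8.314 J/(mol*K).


T1 = 417.15 K, T2 = 430.15 K
1/T1 - 1/T2 = 7.2449e-05
ln(t1/t2) = ln(19.5/2.9) = 1.9057
Ea = 8.314 * 1.9057 / 7.2449e-05 = 218692.6699 J/mol
Ea = 218.69 kJ/mol

218.69 kJ/mol


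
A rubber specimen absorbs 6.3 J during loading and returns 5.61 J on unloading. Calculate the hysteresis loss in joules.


Hysteresis loss = loading - unloading
= 6.3 - 5.61
= 0.69 J

0.69 J


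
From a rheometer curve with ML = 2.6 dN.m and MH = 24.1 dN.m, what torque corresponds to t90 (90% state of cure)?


M90 = ML + 0.9 * (MH - ML)
M90 = 2.6 + 0.9 * (24.1 - 2.6)
M90 = 2.6 + 0.9 * 21.5
M90 = 21.95 dN.m

21.95 dN.m


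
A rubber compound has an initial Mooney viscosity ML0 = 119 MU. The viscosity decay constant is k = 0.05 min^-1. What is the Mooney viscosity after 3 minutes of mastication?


ML = ML0 * exp(-k * t)
ML = 119 * exp(-0.05 * 3)
ML = 119 * 0.8607
ML = 102.42 MU

102.42 MU


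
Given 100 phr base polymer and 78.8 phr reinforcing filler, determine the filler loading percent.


Filler % = filler / (rubber + filler) * 100
= 78.8 / (100 + 78.8) * 100
= 78.8 / 178.8 * 100
= 44.07%

44.07%


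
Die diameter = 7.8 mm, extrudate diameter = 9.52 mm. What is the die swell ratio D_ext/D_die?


Die swell ratio = D_extrudate / D_die
= 9.52 / 7.8
= 1.221

Die swell = 1.221


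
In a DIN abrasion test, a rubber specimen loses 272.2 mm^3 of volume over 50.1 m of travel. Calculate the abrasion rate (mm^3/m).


Rate = volume_loss / distance
= 272.2 / 50.1
= 5.433 mm^3/m

5.433 mm^3/m


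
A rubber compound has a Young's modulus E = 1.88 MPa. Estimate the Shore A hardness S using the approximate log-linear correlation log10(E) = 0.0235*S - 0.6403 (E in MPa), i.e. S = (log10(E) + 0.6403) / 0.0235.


log10(E) = 0.0235*S - 0.6403  =>  S = (log10(E) + 0.6403) / 0.0235
log10(1.88) = 0.274158
S = (0.274158 + 0.6403) / 0.0235 = 0.914458 / 0.0235
S = 38.9

Shore A = 38.9


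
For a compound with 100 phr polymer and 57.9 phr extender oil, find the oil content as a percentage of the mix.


Oil % = oil / (100 + oil) * 100
= 57.9 / (100 + 57.9) * 100
= 57.9 / 157.9 * 100
= 36.67%

36.67%


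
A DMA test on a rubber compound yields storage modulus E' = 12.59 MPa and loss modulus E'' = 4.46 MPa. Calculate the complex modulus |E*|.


|E*| = sqrt(E'^2 + E''^2)
= sqrt(12.59^2 + 4.46^2)
= sqrt(158.5081 + 19.8916)
= 13.357 MPa

13.357 MPa


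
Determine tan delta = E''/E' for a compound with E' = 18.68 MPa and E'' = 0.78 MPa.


tan delta = E'' / E'
= 0.78 / 18.68
= 0.0418

tan delta = 0.0418


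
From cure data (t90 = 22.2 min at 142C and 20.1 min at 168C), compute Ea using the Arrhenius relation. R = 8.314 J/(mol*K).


T1 = 415.15 K, T2 = 441.15 K
1/T1 - 1/T2 = 1.4197e-04
ln(t1/t2) = ln(22.2/20.1) = 0.0994
Ea = 8.314 * 0.0994 / 1.4197e-04 = 5819.6129 J/mol
Ea = 5.82 kJ/mol

5.82 kJ/mol


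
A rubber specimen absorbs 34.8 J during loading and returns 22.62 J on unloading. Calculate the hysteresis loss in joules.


Hysteresis loss = loading - unloading
= 34.8 - 22.62
= 12.18 J

12.18 J


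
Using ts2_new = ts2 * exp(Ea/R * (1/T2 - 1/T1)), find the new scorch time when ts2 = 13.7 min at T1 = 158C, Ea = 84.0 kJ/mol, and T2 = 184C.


Convert temperatures: T1 = 158 + 273.15 = 431.15 K, T2 = 184 + 273.15 = 457.15 K
ts2_new = 13.7 * exp(84000 / 8.314 * (1/457.15 - 1/431.15))
1/T2 - 1/T1 = -1.3191e-04
ts2_new = 3.61 min

3.61 min


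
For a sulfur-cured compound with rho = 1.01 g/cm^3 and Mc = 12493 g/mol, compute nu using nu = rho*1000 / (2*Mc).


nu = rho * 1000 / (2 * Mc)
nu = 1.01 * 1000 / (2 * 12493)
nu = 1010.0 / 24986
nu = 0.0404 mol/L

0.0404 mol/L


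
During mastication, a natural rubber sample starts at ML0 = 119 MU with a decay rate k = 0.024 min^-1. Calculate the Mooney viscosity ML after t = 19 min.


ML = ML0 * exp(-k * t)
ML = 119 * exp(-0.024 * 19)
ML = 119 * 0.6338
ML = 75.42 MU

75.42 MU


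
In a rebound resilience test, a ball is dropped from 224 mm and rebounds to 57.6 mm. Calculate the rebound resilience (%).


Resilience = h_rebound / h_drop * 100
= 57.6 / 224 * 100
= 25.7%

25.7%


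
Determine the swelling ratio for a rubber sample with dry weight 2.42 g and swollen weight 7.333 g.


Q = W_swollen / W_dry
Q = 7.333 / 2.42
Q = 3.03

Q = 3.03


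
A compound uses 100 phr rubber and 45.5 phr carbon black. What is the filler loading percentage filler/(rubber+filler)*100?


Filler % = filler / (rubber + filler) * 100
= 45.5 / (100 + 45.5) * 100
= 45.5 / 145.5 * 100
= 31.27%

31.27%


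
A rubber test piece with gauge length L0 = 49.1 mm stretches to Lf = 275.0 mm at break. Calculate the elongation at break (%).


Elongation = (Lf - L0) / L0 * 100
= (275.0 - 49.1) / 49.1 * 100
= 225.9 / 49.1 * 100
= 460.1%

460.1%


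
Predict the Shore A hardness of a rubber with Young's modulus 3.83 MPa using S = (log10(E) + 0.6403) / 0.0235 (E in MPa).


log10(E) = 0.0235*S - 0.6403  =>  S = (log10(E) + 0.6403) / 0.0235
log10(3.83) = 0.583199
S = (0.583199 + 0.6403) / 0.0235 = 1.223499 / 0.0235
S = 52.1

Shore A = 52.1


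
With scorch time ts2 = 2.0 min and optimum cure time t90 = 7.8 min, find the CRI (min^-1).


CRI = 100 / (t90 - ts2)
= 100 / (7.8 - 2.0)
= 100 / 5.8
= 17.24 min^-1

17.24 min^-1


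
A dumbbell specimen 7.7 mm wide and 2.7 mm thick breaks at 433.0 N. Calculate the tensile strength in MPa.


Area = width * thickness = 7.7 * 2.7 = 20.79 mm^2
TS = force / area = 433.0 / 20.79 = 20.83 MPa

20.83 MPa


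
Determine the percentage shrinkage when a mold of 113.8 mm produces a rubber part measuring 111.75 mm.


Shrinkage = (mold - part) / mold * 100
= (113.8 - 111.75) / 113.8 * 100
= 2.05 / 113.8 * 100
= 1.8%

1.8%
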